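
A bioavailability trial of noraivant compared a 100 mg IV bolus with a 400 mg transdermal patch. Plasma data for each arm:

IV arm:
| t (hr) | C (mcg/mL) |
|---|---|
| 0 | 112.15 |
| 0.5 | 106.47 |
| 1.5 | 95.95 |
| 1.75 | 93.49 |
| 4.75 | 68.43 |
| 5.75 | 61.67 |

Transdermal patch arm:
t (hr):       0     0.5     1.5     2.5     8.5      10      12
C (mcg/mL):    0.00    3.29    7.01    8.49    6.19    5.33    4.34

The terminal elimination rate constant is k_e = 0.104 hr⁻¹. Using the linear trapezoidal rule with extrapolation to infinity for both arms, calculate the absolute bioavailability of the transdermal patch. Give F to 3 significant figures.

F = 0.0273

Trapezoidal AUC_0→5.75 (IV):
  [0→0.5]: (112.15+106.47)/2 × 0.5 = 54.655
  [0.5→1.5]: (106.47+95.95)/2 × 1 = 101.21
  [1.5→1.75]: (95.95+93.49)/2 × 0.25 = 23.68
  [1.75→4.75]: (93.49+68.43)/2 × 3 = 242.88
  [4.75→5.75]: (68.43+61.67)/2 × 1 = 65.05
  Sum = 487.475 mcg/mL·hr
IV tail: 61.67/0.104 = 592.981; AUC_iv,0→∞ = 487.475 + 592.981 = 1080.456 mcg/mL·hr
Trapezoidal AUC_0→12 (transdermal patch):
  [0→0.5]: (0.00+3.29)/2 × 0.5 = 0.8225
  [0.5→1.5]: (3.29+7.01)/2 × 1 = 5.15
  [1.5→2.5]: (7.01+8.49)/2 × 1 = 7.75
  [2.5→8.5]: (8.49+6.19)/2 × 6 = 44.04
  [8.5→10]: (6.19+5.33)/2 × 1.5 = 8.64
  [10→12]: (5.33+4.34)/2 × 2 = 9.67
  Sum = 76.0725 mcg/mL·hr
transdermal patch tail: 4.34/0.104 = 41.731; AUC_ev,0→∞ = 76.0725 + 41.731 = 117.8035 mcg/mL·hr
F = (AUC_ev/D_ev)/(AUC_iv/D_iv) = (117.8035/400)/(1080.456/100) = 0.29450875/10.80456 = 0.0273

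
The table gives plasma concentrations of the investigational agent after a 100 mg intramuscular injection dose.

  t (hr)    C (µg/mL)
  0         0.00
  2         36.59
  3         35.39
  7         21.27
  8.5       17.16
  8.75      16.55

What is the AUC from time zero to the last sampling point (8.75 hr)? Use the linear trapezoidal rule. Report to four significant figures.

Trapezoidal AUC_0→8.75:
  [0→2]: (0.00+36.59)/2 × 2 = 36.59
  [2→3]: (36.59+35.39)/2 × 1 = 35.99
  [3→7]: (35.39+21.27)/2 × 4 = 113.32
  [7→8.5]: (21.27+17.16)/2 × 1.5 = 28.8225
  [8.5→8.75]: (17.16+16.55)/2 × 0.25 = 4.21375
  Sum = 218.93625 µg/mL·hr

AUC = 218.9 µg/mL·hr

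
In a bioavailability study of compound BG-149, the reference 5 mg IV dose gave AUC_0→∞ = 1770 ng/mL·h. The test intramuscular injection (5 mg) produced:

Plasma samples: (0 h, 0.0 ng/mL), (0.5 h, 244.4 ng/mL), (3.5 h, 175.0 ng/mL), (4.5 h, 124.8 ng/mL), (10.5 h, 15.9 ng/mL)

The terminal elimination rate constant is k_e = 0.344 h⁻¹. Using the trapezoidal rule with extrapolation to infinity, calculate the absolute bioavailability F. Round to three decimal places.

F = 0.739

Trapezoidal AUC_0→10.5 (intramuscular injection):
  [0→0.5]: (0.0+244.4)/2 × 0.5 = 61.1
  [0.5→3.5]: (244.4+175.0)/2 × 3 = 629.1
  [3.5→4.5]: (175.0+124.8)/2 × 1 = 149.9
  [4.5→10.5]: (124.8+15.9)/2 × 6 = 422.1
  Sum = 1262.2 ng/mL·h
Tail: C_last/k_e = 15.9/0.344 = 46.221
AUC_0→∞ (intramuscular injection) = 1262.2 + 46.221 = 1308.421 ng/mL·h
F = (AUC_ev/D_ev)/(AUC_iv/D_iv) = (1308.421/5)/(1770/5) = 261.6842/354 = 0.7392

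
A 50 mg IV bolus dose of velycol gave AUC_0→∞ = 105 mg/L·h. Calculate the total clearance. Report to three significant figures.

CL = Dose_iv / AUC_0→∞
   = 50 / 105 = 0.47619 L/h

CL = 0.476 L/h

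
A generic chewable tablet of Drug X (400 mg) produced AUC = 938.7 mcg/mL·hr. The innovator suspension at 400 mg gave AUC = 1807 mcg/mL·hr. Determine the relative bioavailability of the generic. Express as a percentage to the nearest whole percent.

F_rel = (AUC_test/D_test) / (AUC_ref/D_ref)
      = (938.7/400) / (1807/400)
      = 2.34675 / 4.5175 = 0.5195 = 51.95%

F_rel = 52%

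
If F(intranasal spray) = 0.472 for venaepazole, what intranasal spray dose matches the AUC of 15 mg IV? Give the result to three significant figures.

D_intranasal = 31.8 mg

For equal systemic exposure: F × D_ev = D_iv
D_ev = D_iv / F = 15 / 0.472 = 31.7797 mg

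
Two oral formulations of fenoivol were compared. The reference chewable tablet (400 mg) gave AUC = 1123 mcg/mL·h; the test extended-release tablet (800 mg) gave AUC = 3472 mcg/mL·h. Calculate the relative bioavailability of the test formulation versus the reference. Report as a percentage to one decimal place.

F_rel = 154.6%

F_rel = (AUC_test/D_test) / (AUC_ref/D_ref)
      = (3472/800) / (1123/400)
      = 4.34 / 2.8075 = 1.5459 = 154.59%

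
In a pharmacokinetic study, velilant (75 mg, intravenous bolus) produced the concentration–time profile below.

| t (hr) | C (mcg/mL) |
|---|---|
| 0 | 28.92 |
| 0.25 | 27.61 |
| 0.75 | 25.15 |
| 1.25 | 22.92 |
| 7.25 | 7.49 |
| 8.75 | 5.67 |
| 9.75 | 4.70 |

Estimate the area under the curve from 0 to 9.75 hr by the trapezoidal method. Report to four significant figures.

Trapezoidal AUC_0→9.75:
  [0→0.25]: (28.92+27.61)/2 × 0.25 = 7.06625
  [0.25→0.75]: (27.61+25.15)/2 × 0.5 = 13.19
  [0.75→1.25]: (25.15+22.92)/2 × 0.5 = 12.0175
  [1.25→7.25]: (22.92+7.49)/2 × 6 = 91.23
  [7.25→8.75]: (7.49+5.67)/2 × 1.5 = 9.87
  [8.75→9.75]: (5.67+4.70)/2 × 1 = 5.185
  Sum = 138.55875 mcg/mL·hr

AUC = 138.6 mcg/mL·hr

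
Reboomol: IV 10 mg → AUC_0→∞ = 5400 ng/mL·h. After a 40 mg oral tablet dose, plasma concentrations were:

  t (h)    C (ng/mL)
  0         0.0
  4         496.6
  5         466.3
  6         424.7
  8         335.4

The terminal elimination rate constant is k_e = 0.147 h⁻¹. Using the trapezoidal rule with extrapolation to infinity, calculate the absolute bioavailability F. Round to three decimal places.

F = 0.230

Trapezoidal AUC_0→8 (oral tablet):
  [0→4]: (0.0+496.6)/2 × 4 = 993.2
  [4→5]: (496.6+466.3)/2 × 1 = 481.45
  [5→6]: (466.3+424.7)/2 × 1 = 445.5
  [6→8]: (424.7+335.4)/2 × 2 = 760.1
  Sum = 2680.25 ng/mL·h
Tail: C_last/k_e = 335.4/0.147 = 2281.633
AUC_0→∞ (oral tablet) = 2680.25 + 2281.633 = 4961.883 ng/mL·h
F = (AUC_ev/D_ev)/(AUC_iv/D_iv) = (4961.883/40)/(5400/10) = 124.047/540 = 0.2297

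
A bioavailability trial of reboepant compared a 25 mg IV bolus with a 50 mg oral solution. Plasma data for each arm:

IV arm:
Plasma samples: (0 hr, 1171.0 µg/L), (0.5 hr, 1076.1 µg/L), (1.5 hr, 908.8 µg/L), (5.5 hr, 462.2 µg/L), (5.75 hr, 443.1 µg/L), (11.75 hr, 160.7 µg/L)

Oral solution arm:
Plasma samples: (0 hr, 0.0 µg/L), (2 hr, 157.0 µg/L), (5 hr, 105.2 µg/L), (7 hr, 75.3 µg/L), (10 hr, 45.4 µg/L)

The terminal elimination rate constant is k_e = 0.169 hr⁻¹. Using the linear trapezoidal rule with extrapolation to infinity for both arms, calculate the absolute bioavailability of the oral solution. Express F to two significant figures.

F = 0.082

Trapezoidal AUC_0→11.75 (IV):
  [0→0.5]: (1171.0+1076.1)/2 × 0.5 = 561.775
  [0.5→1.5]: (1076.1+908.8)/2 × 1 = 992.45
  [1.5→5.5]: (908.8+462.2)/2 × 4 = 2742.0
  [5.5→5.75]: (462.2+443.1)/2 × 0.25 = 113.1625
  [5.75→11.75]: (443.1+160.7)/2 × 6 = 1811.4
  Sum = 6220.7875 µg/L·hr
IV tail: 160.7/0.169 = 950.888; AUC_iv,0→∞ = 6220.7875 + 950.888 = 7171.6755 µg/L·hr
Trapezoidal AUC_0→10 (oral solution):
  [0→2]: (0.0+157.0)/2 × 2 = 157.0
  [2→5]: (157.0+105.2)/2 × 3 = 393.3
  [5→7]: (105.2+75.3)/2 × 2 = 180.5
  [7→10]: (75.3+45.4)/2 × 3 = 181.05
  Sum = 911.85 µg/L·hr
oral solution tail: 45.4/0.169 = 268.639; AUC_ev,0→∞ = 911.85 + 268.639 = 1180.489 µg/L·hr
F = (AUC_ev/D_ev)/(AUC_iv/D_iv) = (1180.489/50)/(7171.6755/25) = 23.60978/286.86702 = 0.0823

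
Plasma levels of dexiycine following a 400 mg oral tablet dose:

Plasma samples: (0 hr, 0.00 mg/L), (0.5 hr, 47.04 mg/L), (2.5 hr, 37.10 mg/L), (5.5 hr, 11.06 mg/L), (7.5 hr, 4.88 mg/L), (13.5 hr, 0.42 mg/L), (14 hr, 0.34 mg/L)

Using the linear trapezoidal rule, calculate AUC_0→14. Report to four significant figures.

AUC = 200.2 mg/L·hr

Trapezoidal AUC_0→14:
  [0→0.5]: (0.00+47.04)/2 × 0.5 = 11.76
  [0.5→2.5]: (47.04+37.10)/2 × 2 = 84.14
  [2.5→5.5]: (37.10+11.06)/2 × 3 = 72.24
  [5.5→7.5]: (11.06+4.88)/2 × 2 = 15.94
  [7.5→13.5]: (4.88+0.42)/2 × 6 = 15.9
  [13.5→14]: (0.42+0.34)/2 × 0.5 = 0.19
  Sum = 200.17 mg/L·hr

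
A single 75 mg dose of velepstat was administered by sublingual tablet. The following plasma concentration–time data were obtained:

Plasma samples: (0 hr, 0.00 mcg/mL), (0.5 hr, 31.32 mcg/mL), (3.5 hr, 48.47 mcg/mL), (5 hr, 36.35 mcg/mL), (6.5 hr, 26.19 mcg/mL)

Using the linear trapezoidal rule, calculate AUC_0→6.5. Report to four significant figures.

Trapezoidal AUC_0→6.5:
  [0→0.5]: (0.00+31.32)/2 × 0.5 = 7.83
  [0.5→3.5]: (31.32+48.47)/2 × 3 = 119.685
  [3.5→5]: (48.47+36.35)/2 × 1.5 = 63.615
  [5→6.5]: (36.35+26.19)/2 × 1.5 = 46.905
  Sum = 238.035 mcg/mL·hr

AUC = 238.0 mcg/mL·hr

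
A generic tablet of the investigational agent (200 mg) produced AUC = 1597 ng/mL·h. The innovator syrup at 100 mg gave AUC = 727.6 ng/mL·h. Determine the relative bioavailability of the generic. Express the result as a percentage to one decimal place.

F_rel = 109.7%

F_rel = (AUC_test/D_test) / (AUC_ref/D_ref)
      = (1597/200) / (727.6/100)
      = 7.985 / 7.276 = 1.0974 = 109.74%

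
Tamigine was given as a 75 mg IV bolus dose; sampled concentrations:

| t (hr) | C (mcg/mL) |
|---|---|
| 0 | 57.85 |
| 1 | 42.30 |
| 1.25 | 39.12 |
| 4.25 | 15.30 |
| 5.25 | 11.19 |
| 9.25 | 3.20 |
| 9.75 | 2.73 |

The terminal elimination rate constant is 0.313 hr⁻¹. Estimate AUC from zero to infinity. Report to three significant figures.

AUC = 194 mcg/mL·hr

Trapezoidal AUC_0→9.75:
  [0→1]: (57.85+42.30)/2 × 1 = 50.075
  [1→1.25]: (42.30+39.12)/2 × 0.25 = 10.1775
  [1.25→4.25]: (39.12+15.30)/2 × 3 = 81.63
  [4.25→5.25]: (15.30+11.19)/2 × 1 = 13.245
  [5.25→9.25]: (11.19+3.20)/2 × 4 = 28.78
  [9.25→9.75]: (3.20+2.73)/2 × 0.5 = 1.4825
  Sum = 185.39 mcg/mL·hr
Extrapolated tail: C_last / k_e = 2.73 / 0.313 = 8.722
AUC_0→∞ = 185.39 + 8.722 = 194.112 mcg/mL·hr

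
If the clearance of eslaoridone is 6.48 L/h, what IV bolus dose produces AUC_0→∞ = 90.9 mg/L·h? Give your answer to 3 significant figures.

Dose = 589 mg

Dose_iv = CL × AUC_0→∞
     = 6.48 × 90.9 = 589.032 mg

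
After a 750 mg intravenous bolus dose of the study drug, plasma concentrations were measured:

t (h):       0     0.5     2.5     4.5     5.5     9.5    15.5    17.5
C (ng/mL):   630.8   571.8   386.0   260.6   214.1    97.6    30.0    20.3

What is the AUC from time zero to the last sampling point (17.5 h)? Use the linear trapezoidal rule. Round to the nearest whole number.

AUC = 3199 ng/mL·h

Trapezoidal AUC_0→17.5:
  [0→0.5]: (630.8+571.8)/2 × 0.5 = 300.65
  [0.5→2.5]: (571.8+386.0)/2 × 2 = 957.8
  [2.5→4.5]: (386.0+260.6)/2 × 2 = 646.6
  [4.5→5.5]: (260.6+214.1)/2 × 1 = 237.35
  [5.5→9.5]: (214.1+97.6)/2 × 4 = 623.4
  [9.5→15.5]: (97.6+30.0)/2 × 6 = 382.8
  [15.5→17.5]: (30.0+20.3)/2 × 2 = 50.3
  Sum = 3198.9 ng/mL·h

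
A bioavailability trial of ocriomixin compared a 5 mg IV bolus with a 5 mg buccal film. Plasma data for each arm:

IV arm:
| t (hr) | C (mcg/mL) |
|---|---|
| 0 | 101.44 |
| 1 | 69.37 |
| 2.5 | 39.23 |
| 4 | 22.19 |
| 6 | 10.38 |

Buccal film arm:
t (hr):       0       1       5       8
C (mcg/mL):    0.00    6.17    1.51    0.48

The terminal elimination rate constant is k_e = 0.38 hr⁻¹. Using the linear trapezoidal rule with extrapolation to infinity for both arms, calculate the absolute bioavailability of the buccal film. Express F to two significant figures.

Trapezoidal AUC_0→6 (IV):
  [0→1]: (101.44+69.37)/2 × 1 = 85.405
  [1→2.5]: (69.37+39.23)/2 × 1.5 = 81.45
  [2.5→4]: (39.23+22.19)/2 × 1.5 = 46.065
  [4→6]: (22.19+10.38)/2 × 2 = 32.57
  Sum = 245.49 mcg/mL·hr
IV tail: 10.38/0.38 = 27.316; AUC_iv,0→∞ = 245.49 + 27.316 = 272.806 mcg/mL·hr
Trapezoidal AUC_0→8 (buccal film):
  [0→1]: (0.00+6.17)/2 × 1 = 3.085
  [1→5]: (6.17+1.51)/2 × 4 = 15.36
  [5→8]: (1.51+0.48)/2 × 3 = 2.985
  Sum = 21.43 mcg/mL·hr
buccal film tail: 0.48/0.38 = 1.263; AUC_ev,0→∞ = 21.43 + 1.263 = 22.693 mcg/mL·hr
F = (AUC_ev/D_ev)/(AUC_iv/D_iv) = (22.693/5)/(272.806/5) = 4.5386/54.5612 = 0.0832

F = 0.083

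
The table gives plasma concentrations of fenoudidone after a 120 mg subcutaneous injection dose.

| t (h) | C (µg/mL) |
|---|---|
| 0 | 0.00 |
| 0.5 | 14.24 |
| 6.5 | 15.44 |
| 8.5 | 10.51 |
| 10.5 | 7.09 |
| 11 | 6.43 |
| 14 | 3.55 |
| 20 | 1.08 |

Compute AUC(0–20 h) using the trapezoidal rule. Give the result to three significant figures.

Trapezoidal AUC_0→20:
  [0→0.5]: (0.00+14.24)/2 × 0.5 = 3.56
  [0.5→6.5]: (14.24+15.44)/2 × 6 = 89.04
  [6.5→8.5]: (15.44+10.51)/2 × 2 = 25.95
  [8.5→10.5]: (10.51+7.09)/2 × 2 = 17.6
  [10.5→11]: (7.09+6.43)/2 × 0.5 = 3.38
  [11→14]: (6.43+3.55)/2 × 3 = 14.97
  [14→20]: (3.55+1.08)/2 × 6 = 13.89
  Sum = 168.39 µg/mL·h

AUC = 168 µg/mL·h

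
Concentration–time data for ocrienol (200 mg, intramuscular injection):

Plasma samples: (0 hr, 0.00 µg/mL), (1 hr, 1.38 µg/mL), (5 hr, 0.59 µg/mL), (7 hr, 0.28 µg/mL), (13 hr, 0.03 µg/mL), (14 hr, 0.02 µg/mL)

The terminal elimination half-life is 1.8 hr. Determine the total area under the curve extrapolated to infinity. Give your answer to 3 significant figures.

AUC = 6.51 µg/mL·hr

Trapezoidal AUC_0→14:
  [0→1]: (0.00+1.38)/2 × 1 = 0.69
  [1→5]: (1.38+0.59)/2 × 4 = 3.94
  [5→7]: (0.59+0.28)/2 × 2 = 0.87
  [7→13]: (0.28+0.03)/2 × 6 = 0.93
  [13→14]: (0.03+0.02)/2 × 1 = 0.025
  Sum = 6.455 µg/mL·hr
k_e = ln2 / t½ = 0.693147 / 1.8 = 0.3851 hr^-1
Extrapolated tail: C_last / k_e = 0.02 / 0.3851 = 0.052
AUC_0→∞ = 6.455 + 0.052 = 6.507 µg/mL·hr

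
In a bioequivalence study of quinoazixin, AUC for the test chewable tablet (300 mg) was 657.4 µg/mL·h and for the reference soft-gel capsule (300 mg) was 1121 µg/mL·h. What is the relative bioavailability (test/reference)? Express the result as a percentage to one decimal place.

F_rel = (AUC_test/D_test) / (AUC_ref/D_ref)
      = (657.4/300) / (1121/300)
      = 2.19133 / 3.73667 = 0.5864 = 58.64%

F_rel = 58.6%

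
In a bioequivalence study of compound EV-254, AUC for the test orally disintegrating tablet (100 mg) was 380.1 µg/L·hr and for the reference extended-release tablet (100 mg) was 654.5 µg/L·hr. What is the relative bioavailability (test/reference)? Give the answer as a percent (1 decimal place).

F_rel = (AUC_test/D_test) / (AUC_ref/D_ref)
      = (380.1/100) / (654.5/100)
      = 3.801 / 6.545 = 0.5807 = 58.07%

F_rel = 58.1%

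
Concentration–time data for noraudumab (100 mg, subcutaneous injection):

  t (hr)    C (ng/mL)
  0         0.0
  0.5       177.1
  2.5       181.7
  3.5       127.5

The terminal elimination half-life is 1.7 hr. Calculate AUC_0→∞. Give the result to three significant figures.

Trapezoidal AUC_0→3.5:
  [0→0.5]: (0.0+177.1)/2 × 0.5 = 44.275
  [0.5→2.5]: (177.1+181.7)/2 × 2 = 358.8
  [2.5→3.5]: (181.7+127.5)/2 × 1 = 154.6
  Sum = 557.675 ng/mL·hr
k_e = ln2 / t½ = 0.693147 / 1.7 = 0.4077 hr^-1
Extrapolated tail: C_last / k_e = 127.5 / 0.4077 = 312.730
AUC_0→∞ = 557.675 + 312.730 = 870.405 ng/mL·hr

AUC = 870 ng/mL·hr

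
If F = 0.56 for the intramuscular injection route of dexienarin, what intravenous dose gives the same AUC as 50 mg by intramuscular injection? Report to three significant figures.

D_iv = 28.0 mg

Systemic exposure from an extravascular dose = F × D_ev, so the equivalent IV dose is F × D_ev.
D_iv = F × D_ev = 0.56 × 50 = 28 mg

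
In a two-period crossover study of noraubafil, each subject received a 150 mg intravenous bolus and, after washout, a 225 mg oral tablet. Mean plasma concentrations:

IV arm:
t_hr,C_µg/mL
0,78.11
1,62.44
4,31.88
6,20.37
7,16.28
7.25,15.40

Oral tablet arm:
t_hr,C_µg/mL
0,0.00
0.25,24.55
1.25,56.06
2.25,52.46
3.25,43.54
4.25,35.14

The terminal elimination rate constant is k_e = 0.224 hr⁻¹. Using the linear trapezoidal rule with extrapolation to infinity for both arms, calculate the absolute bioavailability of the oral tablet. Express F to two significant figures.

Trapezoidal AUC_0→7.25 (IV):
  [0→1]: (78.11+62.44)/2 × 1 = 70.275
  [1→4]: (62.44+31.88)/2 × 3 = 141.48
  [4→6]: (31.88+20.37)/2 × 2 = 52.25
  [6→7]: (20.37+16.28)/2 × 1 = 18.325
  [7→7.25]: (16.28+15.40)/2 × 0.25 = 3.96
  Sum = 286.29 µg/mL·hr
IV tail: 15.40/0.224 = 68.750; AUC_iv,0→∞ = 286.29 + 68.750 = 355.04 µg/mL·hr
Trapezoidal AUC_0→4.25 (oral tablet):
  [0→0.25]: (0.00+24.55)/2 × 0.25 = 3.06875
  [0.25→1.25]: (24.55+56.06)/2 × 1 = 40.305
  [1.25→2.25]: (56.06+52.46)/2 × 1 = 54.26
  [2.25→3.25]: (52.46+43.54)/2 × 1 = 48.0
  [3.25→4.25]: (43.54+35.14)/2 × 1 = 39.34
  Sum = 184.97375 µg/mL·hr
oral tablet tail: 35.14/0.224 = 156.875; AUC_ev,0→∞ = 184.97375 + 156.875 = 341.84875 µg/mL·hr
F = (AUC_ev/D_ev)/(AUC_iv/D_iv) = (341.84875/225)/(355.04/150) = 1.51933/2.36693 = 0.6419

F = 0.64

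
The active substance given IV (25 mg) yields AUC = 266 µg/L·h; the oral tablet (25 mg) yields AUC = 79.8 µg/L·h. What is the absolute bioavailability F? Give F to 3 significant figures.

F = 0.300

F = (AUC_ev / D_ev) / (AUC_iv / D_iv)
  = (79.8/25) / (266/25)
  = 3.192 / 10.64 = 0.3000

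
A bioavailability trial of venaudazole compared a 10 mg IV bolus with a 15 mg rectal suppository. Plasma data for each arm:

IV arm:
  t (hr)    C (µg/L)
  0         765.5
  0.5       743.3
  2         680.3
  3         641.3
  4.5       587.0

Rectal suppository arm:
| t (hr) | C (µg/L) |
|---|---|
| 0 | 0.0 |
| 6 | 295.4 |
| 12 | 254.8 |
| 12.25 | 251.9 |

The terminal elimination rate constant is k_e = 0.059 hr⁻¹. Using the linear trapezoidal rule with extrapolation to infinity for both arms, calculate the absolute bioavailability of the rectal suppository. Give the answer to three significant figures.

Trapezoidal AUC_0→4.5 (IV):
  [0→0.5]: (765.5+743.3)/2 × 0.5 = 377.2
  [0.5→2]: (743.3+680.3)/2 × 1.5 = 1067.7
  [2→3]: (680.3+641.3)/2 × 1 = 660.8
  [3→4.5]: (641.3+587.0)/2 × 1.5 = 921.225
  Sum = 3026.925 µg/L·hr
IV tail: 587.0/0.059 = 9949.153; AUC_iv,0→∞ = 3026.925 + 9949.153 = 12976.078 µg/L·hr
Trapezoidal AUC_0→12.25 (rectal suppository):
  [0→6]: (0.0+295.4)/2 × 6 = 886.2
  [6→12]: (295.4+254.8)/2 × 6 = 1650.6
  [12→12.25]: (254.8+251.9)/2 × 0.25 = 63.3375
  Sum = 2600.1375 µg/L·hr
rectal suppository tail: 251.9/0.059 = 4269.492; AUC_ev,0→∞ = 2600.1375 + 4269.492 = 6869.6295 µg/L·hr
F = (AUC_ev/D_ev)/(AUC_iv/D_iv) = (6869.6295/15)/(12976.078/10) = 457.9753/1297.6078 = 0.3529

F = 0.353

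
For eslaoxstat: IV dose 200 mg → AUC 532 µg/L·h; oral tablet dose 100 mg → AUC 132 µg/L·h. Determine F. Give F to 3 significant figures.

F = 0.496

F = (AUC_ev / D_ev) / (AUC_iv / D_iv)
  = (132/100) / (532/200)
  = 1.32 / 2.66 = 0.4962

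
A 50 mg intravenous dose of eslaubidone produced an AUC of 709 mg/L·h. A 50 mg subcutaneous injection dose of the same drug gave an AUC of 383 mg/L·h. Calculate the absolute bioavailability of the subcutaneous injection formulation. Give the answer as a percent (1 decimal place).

F = 54.0%

F = (AUC_ev / D_ev) / (AUC_iv / D_iv)
  = (383/50) / (709/50)
  = 7.66 / 14.18 = 0.5402
  = 54.02%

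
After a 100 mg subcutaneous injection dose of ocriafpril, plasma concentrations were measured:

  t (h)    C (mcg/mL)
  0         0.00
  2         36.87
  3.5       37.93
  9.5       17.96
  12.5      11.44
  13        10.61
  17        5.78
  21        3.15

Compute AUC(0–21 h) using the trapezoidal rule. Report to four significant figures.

Trapezoidal AUC_0→21:
  [0→2]: (0.00+36.87)/2 × 2 = 36.87
  [2→3.5]: (36.87+37.93)/2 × 1.5 = 56.1
  [3.5→9.5]: (37.93+17.96)/2 × 6 = 167.67
  [9.5→12.5]: (17.96+11.44)/2 × 3 = 44.1
  [12.5→13]: (11.44+10.61)/2 × 0.5 = 5.5125
  [13→17]: (10.61+5.78)/2 × 4 = 32.78
  [17→21]: (5.78+3.15)/2 × 4 = 17.86
  Sum = 360.8925 mcg/mL·h

AUC = 360.9 mcg/mL·h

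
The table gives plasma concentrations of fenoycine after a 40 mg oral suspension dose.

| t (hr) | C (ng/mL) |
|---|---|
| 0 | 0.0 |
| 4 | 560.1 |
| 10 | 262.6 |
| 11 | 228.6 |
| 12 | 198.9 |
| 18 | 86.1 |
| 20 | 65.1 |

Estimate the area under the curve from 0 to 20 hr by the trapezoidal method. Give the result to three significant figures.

Trapezoidal AUC_0→20:
  [0→4]: (0.0+560.1)/2 × 4 = 1120.2
  [4→10]: (560.1+262.6)/2 × 6 = 2468.1
  [10→11]: (262.6+228.6)/2 × 1 = 245.6
  [11→12]: (228.6+198.9)/2 × 1 = 213.75
  [12→18]: (198.9+86.1)/2 × 6 = 855.0
  [18→20]: (86.1+65.1)/2 × 2 = 151.2
  Sum = 5053.85 ng/mL·hr

AUC = 5050 ng/mL·hr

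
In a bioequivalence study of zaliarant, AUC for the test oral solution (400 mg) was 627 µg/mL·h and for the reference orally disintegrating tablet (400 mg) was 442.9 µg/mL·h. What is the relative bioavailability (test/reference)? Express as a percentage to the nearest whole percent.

F_rel = 142%

F_rel = (AUC_test/D_test) / (AUC_ref/D_ref)
      = (627/400) / (442.9/400)
      = 1.5675 / 1.10725 = 1.4157 = 141.57%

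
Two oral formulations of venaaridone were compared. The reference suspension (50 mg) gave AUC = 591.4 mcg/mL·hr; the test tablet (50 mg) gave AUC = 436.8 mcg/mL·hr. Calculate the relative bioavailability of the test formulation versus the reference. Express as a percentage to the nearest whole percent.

F_rel = 74%

F_rel = (AUC_test/D_test) / (AUC_ref/D_ref)
      = (436.8/50) / (591.4/50)
      = 8.736 / 11.828 = 0.7386 = 73.86%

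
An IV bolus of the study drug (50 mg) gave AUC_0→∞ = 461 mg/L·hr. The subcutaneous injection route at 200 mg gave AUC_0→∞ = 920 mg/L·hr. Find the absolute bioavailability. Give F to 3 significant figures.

F = (AUC_ev / D_ev) / (AUC_iv / D_iv)
  = (920/200) / (461/50)
  = 4.6 / 9.22 = 0.4989

F = 0.499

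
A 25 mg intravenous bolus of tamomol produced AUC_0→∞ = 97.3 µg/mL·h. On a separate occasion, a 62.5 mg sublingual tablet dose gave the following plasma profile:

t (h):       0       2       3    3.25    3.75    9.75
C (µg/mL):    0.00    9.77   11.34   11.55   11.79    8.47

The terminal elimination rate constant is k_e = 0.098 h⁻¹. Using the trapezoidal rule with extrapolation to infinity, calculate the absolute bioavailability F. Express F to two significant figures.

Trapezoidal AUC_0→9.75 (sublingual tablet):
  [0→2]: (0.00+9.77)/2 × 2 = 9.77
  [2→3]: (9.77+11.34)/2 × 1 = 10.555
  [3→3.25]: (11.34+11.55)/2 × 0.25 = 2.86125
  [3.25→3.75]: (11.55+11.79)/2 × 0.5 = 5.835
  [3.75→9.75]: (11.79+8.47)/2 × 6 = 60.78
  Sum = 89.80125 µg/mL·h
Tail: C_last/k_e = 8.47/0.098 = 86.429
AUC_0→∞ (sublingual tablet) = 89.80125 + 86.429 = 176.23025 µg/mL·h
F = (AUC_ev/D_ev)/(AUC_iv/D_iv) = (176.23025/62.5)/(97.3/25) = 2.819684/3.892 = 0.7245

F = 0.72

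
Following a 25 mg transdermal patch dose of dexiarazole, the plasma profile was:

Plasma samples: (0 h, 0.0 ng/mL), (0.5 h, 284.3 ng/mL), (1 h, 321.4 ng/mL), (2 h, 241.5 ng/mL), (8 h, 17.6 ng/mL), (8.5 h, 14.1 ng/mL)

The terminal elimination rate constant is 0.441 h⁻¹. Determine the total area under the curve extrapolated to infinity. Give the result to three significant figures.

AUC = 1320 ng/mL·h

Trapezoidal AUC_0→8.5:
  [0→0.5]: (0.0+284.3)/2 × 0.5 = 71.075
  [0.5→1]: (284.3+321.4)/2 × 0.5 = 151.425
  [1→2]: (321.4+241.5)/2 × 1 = 281.45
  [2→8]: (241.5+17.6)/2 × 6 = 777.3
  [8→8.5]: (17.6+14.1)/2 × 0.5 = 7.925
  Sum = 1289.175 ng/mL·h
Extrapolated tail: C_last / k_e = 14.1 / 0.441 = 31.973
AUC_0→∞ = 1289.175 + 31.973 = 1321.148 ng/mL·h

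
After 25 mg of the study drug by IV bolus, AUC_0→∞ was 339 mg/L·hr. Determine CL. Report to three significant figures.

CL = 0.0737 L/hr

CL = Dose_iv / AUC_0→∞
   = 25 / 339 = 0.0737463 L/hr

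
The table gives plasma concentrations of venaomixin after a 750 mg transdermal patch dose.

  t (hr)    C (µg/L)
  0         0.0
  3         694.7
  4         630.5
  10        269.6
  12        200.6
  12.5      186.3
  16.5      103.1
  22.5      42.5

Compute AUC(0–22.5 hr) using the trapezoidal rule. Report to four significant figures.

Trapezoidal AUC_0→22.5:
  [0→3]: (0.0+694.7)/2 × 3 = 1042.05
  [3→4]: (694.7+630.5)/2 × 1 = 662.6
  [4→10]: (630.5+269.6)/2 × 6 = 2700.3
  [10→12]: (269.6+200.6)/2 × 2 = 470.2
  [12→12.5]: (200.6+186.3)/2 × 0.5 = 96.725
  [12.5→16.5]: (186.3+103.1)/2 × 4 = 578.8
  [16.5→22.5]: (103.1+42.5)/2 × 6 = 436.8
  Sum = 5987.475 µg/L·hr

AUC = 5987 µg/L·hr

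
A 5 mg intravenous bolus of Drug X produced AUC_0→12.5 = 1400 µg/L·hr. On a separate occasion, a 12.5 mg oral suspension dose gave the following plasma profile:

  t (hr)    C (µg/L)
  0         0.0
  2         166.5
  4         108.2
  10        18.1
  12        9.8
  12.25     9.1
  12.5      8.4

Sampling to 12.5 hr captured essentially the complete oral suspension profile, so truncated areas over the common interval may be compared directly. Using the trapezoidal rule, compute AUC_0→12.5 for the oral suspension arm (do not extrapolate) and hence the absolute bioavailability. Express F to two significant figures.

F = 0.24

Trapezoidal AUC_0→12.5 (oral suspension):
  [0→2]: (0.0+166.5)/2 × 2 = 166.5
  [2→4]: (166.5+108.2)/2 × 2 = 274.7
  [4→10]: (108.2+18.1)/2 × 6 = 378.9
  [10→12]: (18.1+9.8)/2 × 2 = 27.9
  [12→12.25]: (9.8+9.1)/2 × 0.25 = 2.3625
  [12.25→12.5]: (9.1+8.4)/2 × 0.25 = 2.1875
  Sum = 852.55 µg/L·hr
F = (AUC_ev/D_ev)/(AUC_iv/D_iv) = (852.55/12.5)/(1400/5) = 68.204/280 = 0.2436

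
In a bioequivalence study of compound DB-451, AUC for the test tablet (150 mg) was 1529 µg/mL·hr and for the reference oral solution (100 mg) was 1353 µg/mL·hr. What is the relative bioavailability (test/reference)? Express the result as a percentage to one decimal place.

F_rel = 75.3%

F_rel = (AUC_test/D_test) / (AUC_ref/D_ref)
      = (1529/150) / (1353/100)
      = 10.1933 / 13.53 = 0.7534 = 75.34%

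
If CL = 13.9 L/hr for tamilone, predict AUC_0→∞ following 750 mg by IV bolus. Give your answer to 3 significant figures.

AUC_0→∞ = Dose_iv / CL
        = 750 / 13.9 = 53.9568 mg/L·hr

AUC = 54.0 mg/L·hr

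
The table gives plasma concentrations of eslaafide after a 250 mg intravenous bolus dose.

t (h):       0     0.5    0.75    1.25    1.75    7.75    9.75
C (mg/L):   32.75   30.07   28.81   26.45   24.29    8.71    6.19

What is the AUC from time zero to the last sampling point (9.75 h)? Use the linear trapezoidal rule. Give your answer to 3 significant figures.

Trapezoidal AUC_0→9.75:
  [0→0.5]: (32.75+30.07)/2 × 0.5 = 15.705
  [0.5→0.75]: (30.07+28.81)/2 × 0.25 = 7.36
  [0.75→1.25]: (28.81+26.45)/2 × 0.5 = 13.815
  [1.25→1.75]: (26.45+24.29)/2 × 0.5 = 12.685
  [1.75→7.75]: (24.29+8.71)/2 × 6 = 99.0
  [7.75→9.75]: (8.71+6.19)/2 × 2 = 14.9
  Sum = 163.465 mg/L·h

AUC = 163 mg/L·h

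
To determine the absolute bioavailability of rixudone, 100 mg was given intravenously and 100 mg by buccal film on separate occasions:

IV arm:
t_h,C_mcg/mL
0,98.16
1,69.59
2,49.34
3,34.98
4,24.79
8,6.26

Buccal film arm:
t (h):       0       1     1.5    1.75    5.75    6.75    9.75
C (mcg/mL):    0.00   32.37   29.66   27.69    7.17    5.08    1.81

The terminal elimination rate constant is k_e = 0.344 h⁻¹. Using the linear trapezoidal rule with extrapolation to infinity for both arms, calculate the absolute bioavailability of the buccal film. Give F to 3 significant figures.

Trapezoidal AUC_0→8 (IV):
  [0→1]: (98.16+69.59)/2 × 1 = 83.875
  [1→2]: (69.59+49.34)/2 × 1 = 59.465
  [2→3]: (49.34+34.98)/2 × 1 = 42.16
  [3→4]: (34.98+24.79)/2 × 1 = 29.885
  [4→8]: (24.79+6.26)/2 × 4 = 62.1
  Sum = 277.485 mcg/mL·h
IV tail: 6.26/0.344 = 18.198; AUC_iv,0→∞ = 277.485 + 18.198 = 295.683 mcg/mL·h
Trapezoidal AUC_0→9.75 (buccal film):
  [0→1]: (0.00+32.37)/2 × 1 = 16.185
  [1→1.5]: (32.37+29.66)/2 × 0.5 = 15.5075
  [1.5→1.75]: (29.66+27.69)/2 × 0.25 = 7.16875
  [1.75→5.75]: (27.69+7.17)/2 × 4 = 69.72
  [5.75→6.75]: (7.17+5.08)/2 × 1 = 6.125
  [6.75→9.75]: (5.08+1.81)/2 × 3 = 10.335
  Sum = 125.04125 mcg/mL·h
buccal film tail: 1.81/0.344 = 5.262; AUC_ev,0→∞ = 125.04125 + 5.262 = 130.30325 mcg/mL·h
F = (AUC_ev/D_ev)/(AUC_iv/D_iv) = (130.30325/100)/(295.683/100) = 1.3030325/2.95683 = 0.4407

F = 0.441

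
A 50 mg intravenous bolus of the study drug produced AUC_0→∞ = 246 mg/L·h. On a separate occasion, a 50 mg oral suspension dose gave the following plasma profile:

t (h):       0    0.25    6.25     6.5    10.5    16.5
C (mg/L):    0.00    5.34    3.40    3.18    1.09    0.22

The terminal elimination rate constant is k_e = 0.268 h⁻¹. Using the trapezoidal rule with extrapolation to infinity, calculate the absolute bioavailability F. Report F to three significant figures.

F = 0.167

Trapezoidal AUC_0→16.5 (oral suspension):
  [0→0.25]: (0.00+5.34)/2 × 0.25 = 0.6675
  [0.25→6.25]: (5.34+3.40)/2 × 6 = 26.22
  [6.25→6.5]: (3.40+3.18)/2 × 0.25 = 0.8225
  [6.5→10.5]: (3.18+1.09)/2 × 4 = 8.54
  [10.5→16.5]: (1.09+0.22)/2 × 6 = 3.93
  Sum = 40.18 mg/L·h
Tail: C_last/k_e = 0.22/0.268 = 0.821
AUC_0→∞ (oral suspension) = 40.18 + 0.821 = 41.001 mg/L·h
F = (AUC_ev/D_ev)/(AUC_iv/D_iv) = (41.001/50)/(246/50) = 0.82002/4.92 = 0.1667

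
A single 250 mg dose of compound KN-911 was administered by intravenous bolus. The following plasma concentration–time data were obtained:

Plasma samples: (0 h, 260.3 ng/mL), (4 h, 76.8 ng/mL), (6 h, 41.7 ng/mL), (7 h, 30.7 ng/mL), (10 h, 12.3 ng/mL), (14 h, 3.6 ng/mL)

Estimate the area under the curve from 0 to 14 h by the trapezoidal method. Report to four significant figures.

AUC = 925.2 ng/mL·h

Trapezoidal AUC_0→14:
  [0→4]: (260.3+76.8)/2 × 4 = 674.2
  [4→6]: (76.8+41.7)/2 × 2 = 118.5
  [6→7]: (41.7+30.7)/2 × 1 = 36.2
  [7→10]: (30.7+12.3)/2 × 3 = 64.5
  [10→14]: (12.3+3.6)/2 × 4 = 31.8
  Sum = 925.2 ng/mL·h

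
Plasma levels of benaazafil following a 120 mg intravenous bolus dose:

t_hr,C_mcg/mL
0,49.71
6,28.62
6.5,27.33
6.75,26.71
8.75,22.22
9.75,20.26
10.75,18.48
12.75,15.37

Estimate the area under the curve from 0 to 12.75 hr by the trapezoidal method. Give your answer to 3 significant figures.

Trapezoidal AUC_0→12.75:
  [0→6]: (49.71+28.62)/2 × 6 = 234.99
  [6→6.5]: (28.62+27.33)/2 × 0.5 = 13.9875
  [6.5→6.75]: (27.33+26.71)/2 × 0.25 = 6.755
  [6.75→8.75]: (26.71+22.22)/2 × 2 = 48.93
  [8.75→9.75]: (22.22+20.26)/2 × 1 = 21.24
  [9.75→10.75]: (20.26+18.48)/2 × 1 = 19.37
  [10.75→12.75]: (18.48+15.37)/2 × 2 = 33.85
  Sum = 379.1225 mcg/mL·hr

AUC = 379 mcg/mL·hr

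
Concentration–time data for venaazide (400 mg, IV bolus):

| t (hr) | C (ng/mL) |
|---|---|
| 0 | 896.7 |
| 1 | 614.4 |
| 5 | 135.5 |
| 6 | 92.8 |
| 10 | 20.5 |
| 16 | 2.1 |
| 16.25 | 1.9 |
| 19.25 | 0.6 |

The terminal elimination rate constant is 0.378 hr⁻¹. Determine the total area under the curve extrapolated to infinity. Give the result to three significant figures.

Trapezoidal AUC_0→19.25:
  [0→1]: (896.7+614.4)/2 × 1 = 755.55
  [1→5]: (614.4+135.5)/2 × 4 = 1499.8
  [5→6]: (135.5+92.8)/2 × 1 = 114.15
  [6→10]: (92.8+20.5)/2 × 4 = 226.6
  [10→16]: (20.5+2.1)/2 × 6 = 67.8
  [16→16.25]: (2.1+1.9)/2 × 0.25 = 0.5
  [16.25→19.25]: (1.9+0.6)/2 × 3 = 3.75
  Sum = 2668.15 ng/mL·hr
Extrapolated tail: C_last / k_e = 0.6 / 0.378 = 1.587
AUC_0→∞ = 2668.15 + 1.587 = 2669.737 ng/mL·hr

AUC = 2670 ng/mL·hr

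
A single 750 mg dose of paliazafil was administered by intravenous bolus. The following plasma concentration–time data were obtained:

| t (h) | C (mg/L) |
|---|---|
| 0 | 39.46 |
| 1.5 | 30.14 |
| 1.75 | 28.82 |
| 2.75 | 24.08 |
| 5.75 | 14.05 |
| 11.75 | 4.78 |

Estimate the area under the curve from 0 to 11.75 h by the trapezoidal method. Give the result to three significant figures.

Trapezoidal AUC_0→11.75:
  [0→1.5]: (39.46+30.14)/2 × 1.5 = 52.2
  [1.5→1.75]: (30.14+28.82)/2 × 0.25 = 7.37
  [1.75→2.75]: (28.82+24.08)/2 × 1 = 26.45
  [2.75→5.75]: (24.08+14.05)/2 × 3 = 57.195
  [5.75→11.75]: (14.05+4.78)/2 × 6 = 56.49
  Sum = 199.705 mg/L·h

AUC = 200 mg/L·h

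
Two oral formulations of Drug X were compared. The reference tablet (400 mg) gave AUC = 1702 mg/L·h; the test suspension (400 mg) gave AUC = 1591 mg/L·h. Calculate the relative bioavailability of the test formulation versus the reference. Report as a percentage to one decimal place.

F_rel = 93.5%

F_rel = (AUC_test/D_test) / (AUC_ref/D_ref)
      = (1591/400) / (1702/400)
      = 3.9775 / 4.255 = 0.9348 = 93.48%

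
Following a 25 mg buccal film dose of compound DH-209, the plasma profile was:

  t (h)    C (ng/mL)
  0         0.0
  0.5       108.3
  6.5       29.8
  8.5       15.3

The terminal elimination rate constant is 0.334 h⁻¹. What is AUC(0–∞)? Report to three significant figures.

Trapezoidal AUC_0→8.5:
  [0→0.5]: (0.0+108.3)/2 × 0.5 = 27.075
  [0.5→6.5]: (108.3+29.8)/2 × 6 = 414.3
  [6.5→8.5]: (29.8+15.3)/2 × 2 = 45.1
  Sum = 486.475 ng/mL·h
Extrapolated tail: C_last / k_e = 15.3 / 0.334 = 45.808
AUC_0→∞ = 486.475 + 45.808 = 532.283 ng/mL·h

AUC = 532 ng/mL·h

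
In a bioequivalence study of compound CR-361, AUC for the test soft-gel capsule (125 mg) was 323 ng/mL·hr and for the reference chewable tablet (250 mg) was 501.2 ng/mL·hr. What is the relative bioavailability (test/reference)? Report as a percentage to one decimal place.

F_rel = (AUC_test/D_test) / (AUC_ref/D_ref)
      = (323/125) / (501.2/250)
      = 2.584 / 2.0048 = 1.2889 = 128.89%

F_rel = 128.9%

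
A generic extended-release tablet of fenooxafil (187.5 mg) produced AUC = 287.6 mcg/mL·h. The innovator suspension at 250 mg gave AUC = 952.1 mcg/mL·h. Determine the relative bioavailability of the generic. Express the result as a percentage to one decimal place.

F_rel = (AUC_test/D_test) / (AUC_ref/D_ref)
      = (287.6/187.5) / (952.1/250)
      = 1.53387 / 3.8084 = 0.4028 = 40.28%

F_rel = 40.3%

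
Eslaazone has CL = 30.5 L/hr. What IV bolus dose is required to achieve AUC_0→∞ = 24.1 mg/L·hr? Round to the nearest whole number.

Dose_iv = CL × AUC_0→∞
     = 30.5 × 24.1 = 735.05 mg

Dose = 735 mg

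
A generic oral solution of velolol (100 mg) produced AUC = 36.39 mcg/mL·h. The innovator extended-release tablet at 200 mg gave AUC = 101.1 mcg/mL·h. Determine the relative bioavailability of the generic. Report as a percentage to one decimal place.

F_rel = (AUC_test/D_test) / (AUC_ref/D_ref)
      = (36.39/100) / (101.1/200)
      = 0.3639 / 0.5055 = 0.7199 = 71.99%

F_rel = 72.0%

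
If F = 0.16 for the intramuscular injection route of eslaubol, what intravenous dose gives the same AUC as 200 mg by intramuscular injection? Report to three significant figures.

D_iv = 32.0 mg

Systemic exposure from an extravascular dose = F × D_ev, so the equivalent IV dose is F × D_ev.
D_iv = F × D_ev = 0.16 × 200 = 32 mg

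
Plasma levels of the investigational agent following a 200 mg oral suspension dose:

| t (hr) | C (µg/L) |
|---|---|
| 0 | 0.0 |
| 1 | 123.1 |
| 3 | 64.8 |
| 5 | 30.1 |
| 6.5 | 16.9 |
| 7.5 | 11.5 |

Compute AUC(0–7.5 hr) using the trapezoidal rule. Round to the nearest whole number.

Trapezoidal AUC_0→7.5:
  [0→1]: (0.0+123.1)/2 × 1 = 61.55
  [1→3]: (123.1+64.8)/2 × 2 = 187.9
  [3→5]: (64.8+30.1)/2 × 2 = 94.9
  [5→6.5]: (30.1+16.9)/2 × 1.5 = 35.25
  [6.5→7.5]: (16.9+11.5)/2 × 1 = 14.2
  Sum = 393.8 µg/L·hr

AUC = 394 µg/L·hr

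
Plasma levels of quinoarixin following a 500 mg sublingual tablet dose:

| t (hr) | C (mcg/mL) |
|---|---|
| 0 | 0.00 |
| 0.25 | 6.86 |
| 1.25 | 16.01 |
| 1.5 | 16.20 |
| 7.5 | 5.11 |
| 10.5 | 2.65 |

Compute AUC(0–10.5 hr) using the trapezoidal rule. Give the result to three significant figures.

Trapezoidal AUC_0→10.5:
  [0→0.25]: (0.00+6.86)/2 × 0.25 = 0.8575
  [0.25→1.25]: (6.86+16.01)/2 × 1 = 11.435
  [1.25→1.5]: (16.01+16.20)/2 × 0.25 = 4.02625
  [1.5→7.5]: (16.20+5.11)/2 × 6 = 63.93
  [7.5→10.5]: (5.11+2.65)/2 × 3 = 11.64
  Sum = 91.88875 mcg/mL·hr

AUC = 91.9 mcg/mL·hr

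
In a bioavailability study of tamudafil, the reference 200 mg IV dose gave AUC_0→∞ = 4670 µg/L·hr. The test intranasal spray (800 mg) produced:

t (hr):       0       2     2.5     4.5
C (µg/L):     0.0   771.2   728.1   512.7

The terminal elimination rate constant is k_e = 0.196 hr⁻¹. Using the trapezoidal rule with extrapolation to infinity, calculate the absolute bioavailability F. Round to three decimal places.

F = 0.268

Trapezoidal AUC_0→4.5 (intranasal spray):
  [0→2]: (0.0+771.2)/2 × 2 = 771.2
  [2→2.5]: (771.2+728.1)/2 × 0.5 = 374.825
  [2.5→4.5]: (728.1+512.7)/2 × 2 = 1240.8
  Sum = 2386.825 µg/L·hr
Tail: C_last/k_e = 512.7/0.196 = 2615.816
AUC_0→∞ (intranasal spray) = 2386.825 + 2615.816 = 5002.641 µg/L·hr
F = (AUC_ev/D_ev)/(AUC_iv/D_iv) = (5002.641/800)/(4670/200) = 6.2533/23.35 = 0.2678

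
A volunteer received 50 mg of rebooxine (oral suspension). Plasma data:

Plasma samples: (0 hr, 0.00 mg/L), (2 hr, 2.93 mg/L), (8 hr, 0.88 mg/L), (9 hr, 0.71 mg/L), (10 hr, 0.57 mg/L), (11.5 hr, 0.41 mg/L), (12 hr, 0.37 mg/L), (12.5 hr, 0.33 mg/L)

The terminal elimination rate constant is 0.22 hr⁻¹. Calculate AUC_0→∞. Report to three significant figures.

AUC = 18.4 mg/L·hr

Trapezoidal AUC_0→12.5:
  [0→2]: (0.00+2.93)/2 × 2 = 2.93
  [2→8]: (2.93+0.88)/2 × 6 = 11.43
  [8→9]: (0.88+0.71)/2 × 1 = 0.795
  [9→10]: (0.71+0.57)/2 × 1 = 0.64
  [10→11.5]: (0.57+0.41)/2 × 1.5 = 0.735
  [11.5→12]: (0.41+0.37)/2 × 0.5 = 0.195
  [12→12.5]: (0.37+0.33)/2 × 0.5 = 0.175
  Sum = 16.9 mg/L·hr
Extrapolated tail: C_last / k_e = 0.33 / 0.22 = 1.500
AUC_0→∞ = 16.9 + 1.500 = 18.4 mg/L·hr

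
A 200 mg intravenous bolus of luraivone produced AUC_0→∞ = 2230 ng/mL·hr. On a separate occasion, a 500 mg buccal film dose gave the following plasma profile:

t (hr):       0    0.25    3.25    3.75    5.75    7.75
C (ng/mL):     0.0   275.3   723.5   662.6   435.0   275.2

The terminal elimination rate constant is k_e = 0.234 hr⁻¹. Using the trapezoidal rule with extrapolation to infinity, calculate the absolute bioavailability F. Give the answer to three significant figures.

F = 0.872

Trapezoidal AUC_0→7.75 (buccal film):
  [0→0.25]: (0.0+275.3)/2 × 0.25 = 34.4125
  [0.25→3.25]: (275.3+723.5)/2 × 3 = 1498.2
  [3.25→3.75]: (723.5+662.6)/2 × 0.5 = 346.525
  [3.75→5.75]: (662.6+435.0)/2 × 2 = 1097.6
  [5.75→7.75]: (435.0+275.2)/2 × 2 = 710.2
  Sum = 3686.9375 ng/mL·hr
Tail: C_last/k_e = 275.2/0.234 = 1176.068
AUC_0→∞ (buccal film) = 3686.9375 + 1176.068 = 4863.0055 ng/mL·hr
F = (AUC_ev/D_ev)/(AUC_iv/D_iv) = (4863.0055/500)/(2230/200) = 9.726011/11.15 = 0.8723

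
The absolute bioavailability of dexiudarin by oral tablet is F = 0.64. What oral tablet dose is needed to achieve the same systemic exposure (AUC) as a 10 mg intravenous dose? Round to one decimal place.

For equal systemic exposure: F × D_ev = D_iv
D_ev = D_iv / F = 10 / 0.64 = 15.625 mg

D_oral = 15.6 mg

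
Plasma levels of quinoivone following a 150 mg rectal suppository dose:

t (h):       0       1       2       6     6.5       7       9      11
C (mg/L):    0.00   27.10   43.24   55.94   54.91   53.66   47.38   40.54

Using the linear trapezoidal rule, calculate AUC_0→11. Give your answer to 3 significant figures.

AUC = 491 mg/L·h

Trapezoidal AUC_0→11:
  [0→1]: (0.00+27.10)/2 × 1 = 13.55
  [1→2]: (27.10+43.24)/2 × 1 = 35.17
  [2→6]: (43.24+55.94)/2 × 4 = 198.36
  [6→6.5]: (55.94+54.91)/2 × 0.5 = 27.7125
  [6.5→7]: (54.91+53.66)/2 × 0.5 = 27.1425
  [7→9]: (53.66+47.38)/2 × 2 = 101.04
  [9→11]: (47.38+40.54)/2 × 2 = 87.92
  Sum = 490.895 mg/L·h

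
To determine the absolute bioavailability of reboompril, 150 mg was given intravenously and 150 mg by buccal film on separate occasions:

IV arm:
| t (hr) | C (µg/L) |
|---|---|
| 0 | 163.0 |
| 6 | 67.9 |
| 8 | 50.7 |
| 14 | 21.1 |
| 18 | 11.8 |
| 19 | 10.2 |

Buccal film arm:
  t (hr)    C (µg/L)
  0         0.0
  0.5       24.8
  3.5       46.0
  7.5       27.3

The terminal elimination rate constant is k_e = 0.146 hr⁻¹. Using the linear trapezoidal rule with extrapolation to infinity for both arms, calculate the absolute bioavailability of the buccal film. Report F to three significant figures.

Trapezoidal AUC_0→19 (IV):
  [0→6]: (163.0+67.9)/2 × 6 = 692.7
  [6→8]: (67.9+50.7)/2 × 2 = 118.6
  [8→14]: (50.7+21.1)/2 × 6 = 215.4
  [14→18]: (21.1+11.8)/2 × 4 = 65.8
  [18→19]: (11.8+10.2)/2 × 1 = 11.0
  Sum = 1103.5 µg/L·hr
IV tail: 10.2/0.146 = 69.863; AUC_iv,0→∞ = 1103.5 + 69.863 = 1173.363 µg/L·hr
Trapezoidal AUC_0→7.5 (buccal film):
  [0→0.5]: (0.0+24.8)/2 × 0.5 = 6.2
  [0.5→3.5]: (24.8+46.0)/2 × 3 = 106.2
  [3.5→7.5]: (46.0+27.3)/2 × 4 = 146.6
  Sum = 259.0 µg/L·hr
buccal film tail: 27.3/0.146 = 186.986; AUC_ev,0→∞ = 259.0 + 186.986 = 445.986 µg/L·hr
F = (AUC_ev/D_ev)/(AUC_iv/D_iv) = (445.986/150)/(1173.363/150) = 2.97324/7.82242 = 0.3801

F = 0.380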